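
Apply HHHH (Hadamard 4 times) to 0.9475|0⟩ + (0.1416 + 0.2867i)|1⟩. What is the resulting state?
0.9475|0⟩ + (0.1416 + 0.2867i)|1⟩

H² = I, so an even number of Hadamards cancels: H^4 = I and the state is unchanged.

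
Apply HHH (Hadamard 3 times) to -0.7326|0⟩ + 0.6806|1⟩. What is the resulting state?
-0.03677|0⟩ - 0.9993|1⟩

H² = I, so H^3 = H: a single Hadamard. With (a, b) = (-0.7326, 0.6806), H gives ((a + b)/√2, (a − b)/√2) = (-0.03677, -0.9993).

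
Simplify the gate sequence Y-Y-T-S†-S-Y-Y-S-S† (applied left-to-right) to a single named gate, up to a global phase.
T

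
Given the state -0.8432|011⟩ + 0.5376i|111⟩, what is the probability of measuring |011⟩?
0.711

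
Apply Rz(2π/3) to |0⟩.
(1/2 - 0.866i)|0⟩

Rz(2π/3) = [[e^(−iθ/2), 0], [0, e^(iθ/2)]] with e^(±iθ/2) = cos(θ/2) ± i·sin(θ/2); θ = 2π/3, cos(θ/2) ≈ 0.5, sin(θ/2) ≈ 0.866025.
With a = amp(|0⟩) = 1 and b = amp(|1⟩) = 0:
new amp(|0⟩) = (0.5 - 0.866025i)·a = (1/2 - 0.866i)
new amp(|1⟩) = (0.5 + 0.866025i)·b = 0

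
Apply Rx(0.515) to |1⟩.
-0.2547i|0⟩ + 0.967|1⟩

Rx(0.515) = [[cos(θ/2), −i·sin(θ/2)], [−i·sin(θ/2), cos(θ/2)]]; θ = 0.515, cos(θ/2) ≈ 0.96703, sin(θ/2) ≈ 0.254664.
With a = amp(|0⟩) = 0 and b = amp(|1⟩) = 1:
new amp(|0⟩) = (0.96703)·a + (-0.254664i)·b = -0.2547i
new amp(|1⟩) = (-0.254664i)·a + (0.96703)·b = 0.967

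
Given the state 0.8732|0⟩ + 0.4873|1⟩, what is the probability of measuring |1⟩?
0.2375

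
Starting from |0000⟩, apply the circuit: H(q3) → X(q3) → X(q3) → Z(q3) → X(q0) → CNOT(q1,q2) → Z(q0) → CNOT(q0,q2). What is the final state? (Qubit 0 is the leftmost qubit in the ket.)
-1/√2|1010⟩ + 1/√2|1011⟩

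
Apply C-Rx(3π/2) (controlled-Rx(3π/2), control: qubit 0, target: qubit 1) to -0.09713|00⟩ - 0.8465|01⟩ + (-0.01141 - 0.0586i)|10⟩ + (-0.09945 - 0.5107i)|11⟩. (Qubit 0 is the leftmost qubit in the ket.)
-0.09713|00⟩ - 0.8465|01⟩ + (-0.3531 + 0.1118i)|10⟩ + (0.02889 + 0.3692i)|11⟩

C-Rx(3π/2) leaves the control-|0⟩ kets |00⟩, |01⟩ unchanged and applies Rx(3π/2) to qubit 1 on the control-|1⟩ pair (|10⟩, |11⟩).
Rx(3π/2) = [[cos(θ/2), −i·sin(θ/2)], [−i·sin(θ/2), cos(θ/2)]]; θ = 3π/2, cos(θ/2) ≈ -0.707107, sin(θ/2) ≈ 0.707107.
With a = amp(|10⟩) = (-0.01141 - 0.0586i) and b = amp(|11⟩) = (-0.09945 - 0.5107i):
new amp(|10⟩) = (-0.707107)·a + (-0.707107i)·b = (-0.3531 + 0.1118i)
new amp(|11⟩) = (-0.707107i)·a + (-0.707107)·b = (0.02889 + 0.3692i)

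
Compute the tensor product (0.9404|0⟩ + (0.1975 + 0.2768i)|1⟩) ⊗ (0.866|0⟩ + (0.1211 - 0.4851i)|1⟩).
0.8144|00⟩ + (0.1139 - 0.4562i)|01⟩ + (0.171 + 0.2397i)|10⟩ + (0.1582 - 0.06229i)|11⟩

amp(|b₁b₂…⟩) = product of the factor amplitudes for bits b₁, b₂, …; only kets whose every factor amplitude is nonzero survive.
|00⟩: (0.9404)(0.866) = 0.8144
|01⟩: (0.9404)(0.1211 - 0.4851i) = (0.1139 - 0.4562i)
|10⟩: (0.1975 + 0.2768i)(0.866) = (0.171 + 0.2397i)
|11⟩: (0.1975 + 0.2768i)(0.1211 - 0.4851i) = (0.1582 - 0.06229i)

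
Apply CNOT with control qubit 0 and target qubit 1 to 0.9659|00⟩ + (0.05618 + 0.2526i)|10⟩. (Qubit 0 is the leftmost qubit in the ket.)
0.9659|00⟩ + (0.05618 + 0.2526i)|11⟩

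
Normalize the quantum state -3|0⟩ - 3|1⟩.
-1/√2|0⟩ - 1/√2|1⟩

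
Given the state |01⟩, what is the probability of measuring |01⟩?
1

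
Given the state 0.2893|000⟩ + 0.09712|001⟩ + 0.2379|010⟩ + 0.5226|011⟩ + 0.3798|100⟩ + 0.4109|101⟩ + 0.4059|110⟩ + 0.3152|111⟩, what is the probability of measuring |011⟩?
0.2731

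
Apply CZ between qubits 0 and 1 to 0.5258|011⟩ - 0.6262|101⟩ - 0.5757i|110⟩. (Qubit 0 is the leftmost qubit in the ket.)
0.5258|011⟩ - 0.6262|101⟩ + 0.5757i|110⟩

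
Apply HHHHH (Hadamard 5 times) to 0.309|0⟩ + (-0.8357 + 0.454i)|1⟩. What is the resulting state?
(-0.3724 + 0.321i)|0⟩ + (0.8094 - 0.321i)|1⟩

H² = I, so H^5 = H: a single Hadamard. With (a, b) = (0.309, (-0.8357 + 0.454i)), H gives ((a + b)/√2, (a − b)/√2) = ((-0.3724 + 0.321i), (0.8094 - 0.321i)).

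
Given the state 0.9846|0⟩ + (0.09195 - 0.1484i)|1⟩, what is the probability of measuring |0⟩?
0.9694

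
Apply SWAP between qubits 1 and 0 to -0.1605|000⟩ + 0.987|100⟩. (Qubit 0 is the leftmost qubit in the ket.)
-0.1605|000⟩ + 0.987|010⟩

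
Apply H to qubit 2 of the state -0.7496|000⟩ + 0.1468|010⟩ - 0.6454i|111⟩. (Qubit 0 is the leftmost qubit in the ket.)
-0.53|000⟩ - 0.53|001⟩ + 0.1038|010⟩ + 0.1038|011⟩ - 0.4564i|110⟩ + 0.4564i|111⟩

H on qubit 2 mixes each pair of kets that differ only in qubit 2: amplitudes (a, b) of (|…0…⟩, |…1…⟩) become ((a + b)/√2, (a − b)/√2). Kets absent from the input have amplitude 0.
(|000⟩, |001⟩): (a, b) = (-0.7496, 0) → (-0.53, -0.53)
(|010⟩, |011⟩): (a, b) = (0.1468, 0) → (0.1038, 0.1038)
(|110⟩, |111⟩): (a, b) = (0, -0.6454i) → (-0.4564i, 0.4564i)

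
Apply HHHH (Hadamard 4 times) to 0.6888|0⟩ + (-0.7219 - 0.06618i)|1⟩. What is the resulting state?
0.6888|0⟩ + (-0.7219 - 0.06618i)|1⟩

H² = I, so an even number of Hadamards cancels: H^4 = I and the state is unchanged.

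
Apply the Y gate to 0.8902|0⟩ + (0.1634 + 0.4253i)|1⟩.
(0.4253 - 0.1634i)|0⟩ + 0.8902i|1⟩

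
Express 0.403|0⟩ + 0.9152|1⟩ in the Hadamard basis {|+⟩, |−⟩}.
0.9321|+⟩ - 0.3622|−⟩

With |ψ⟩ = α|0⟩ + β|1⟩, the Hadamard-basis coefficients are ⟨+|ψ⟩ = (α + β)/√2 and ⟨−|ψ⟩ = (α − β)/√2.
Here α = 0.403, β = 0.9152: (α + β)/√2 = 0.9321, (α − β)/√2 = -0.3622.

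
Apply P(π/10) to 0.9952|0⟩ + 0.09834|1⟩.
0.9952|0⟩ + (0.09353 + 0.03039i)|1⟩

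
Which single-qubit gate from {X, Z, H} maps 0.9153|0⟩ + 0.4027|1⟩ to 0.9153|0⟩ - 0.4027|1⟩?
Z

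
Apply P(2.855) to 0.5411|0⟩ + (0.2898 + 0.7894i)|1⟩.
0.5411|0⟩ + (-0.5011 - 0.6753i)|1⟩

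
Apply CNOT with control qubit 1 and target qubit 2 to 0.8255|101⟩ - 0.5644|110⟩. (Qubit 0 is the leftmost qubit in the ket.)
0.8255|101⟩ - 0.5644|111⟩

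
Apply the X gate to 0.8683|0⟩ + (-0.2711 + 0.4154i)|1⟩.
(-0.2711 + 0.4154i)|0⟩ + 0.8683|1⟩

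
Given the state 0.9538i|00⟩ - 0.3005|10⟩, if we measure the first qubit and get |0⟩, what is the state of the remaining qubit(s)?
i|0⟩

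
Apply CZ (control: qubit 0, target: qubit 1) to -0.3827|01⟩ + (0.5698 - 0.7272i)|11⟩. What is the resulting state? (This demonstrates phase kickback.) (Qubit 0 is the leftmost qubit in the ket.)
-0.3827|01⟩ + (-0.5698 + 0.7272i)|11⟩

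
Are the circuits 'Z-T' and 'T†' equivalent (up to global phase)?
No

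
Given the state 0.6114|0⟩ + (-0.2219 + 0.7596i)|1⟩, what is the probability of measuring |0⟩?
0.3738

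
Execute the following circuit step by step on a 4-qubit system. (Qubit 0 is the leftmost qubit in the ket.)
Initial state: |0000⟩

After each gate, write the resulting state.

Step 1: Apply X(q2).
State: |0010⟩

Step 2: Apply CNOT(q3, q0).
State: |0010⟩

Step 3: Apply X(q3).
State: |0011⟩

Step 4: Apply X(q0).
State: |1011⟩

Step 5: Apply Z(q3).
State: -|1011⟩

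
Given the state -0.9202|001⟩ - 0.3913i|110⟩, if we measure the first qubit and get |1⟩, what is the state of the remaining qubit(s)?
-i|10⟩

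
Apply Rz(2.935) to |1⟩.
(0.1031 + 0.9947i)|1⟩

Rz(2.935) = [[e^(−iθ/2), 0], [0, e^(iθ/2)]] with e^(±iθ/2) = cos(θ/2) ± i·sin(θ/2); θ = 2.935, cos(θ/2) ≈ 0.103113, sin(θ/2) ≈ 0.99467.
With a = amp(|0⟩) = 0 and b = amp(|1⟩) = 1:
new amp(|0⟩) = (0.103113 - 0.99467i)·a = 0
new amp(|1⟩) = (0.103113 + 0.99467i)·b = (0.1031 + 0.9947i)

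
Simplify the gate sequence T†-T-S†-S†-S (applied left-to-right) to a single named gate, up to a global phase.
S†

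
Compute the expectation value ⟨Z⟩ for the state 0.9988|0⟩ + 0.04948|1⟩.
0.9952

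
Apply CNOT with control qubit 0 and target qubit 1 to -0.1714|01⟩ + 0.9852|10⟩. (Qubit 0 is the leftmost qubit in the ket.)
-0.1714|01⟩ + 0.9852|11⟩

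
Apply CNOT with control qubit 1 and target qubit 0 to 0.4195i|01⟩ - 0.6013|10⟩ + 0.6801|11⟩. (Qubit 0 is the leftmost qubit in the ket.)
0.6801|01⟩ - 0.6013|10⟩ + 0.4195i|11⟩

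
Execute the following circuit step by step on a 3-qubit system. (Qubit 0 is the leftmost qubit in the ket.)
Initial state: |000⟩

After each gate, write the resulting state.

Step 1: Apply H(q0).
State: 1/√2|000⟩ + 1/√2|100⟩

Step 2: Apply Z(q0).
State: 1/√2|000⟩ - 1/√2|100⟩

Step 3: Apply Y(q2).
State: (1/√2)i|001⟩ - (1/√2)i|101⟩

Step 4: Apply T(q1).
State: (1/√2)i|001⟩ - (1/√2)i|101⟩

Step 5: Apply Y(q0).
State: -1/√2|001⟩ - 1/√2|101⟩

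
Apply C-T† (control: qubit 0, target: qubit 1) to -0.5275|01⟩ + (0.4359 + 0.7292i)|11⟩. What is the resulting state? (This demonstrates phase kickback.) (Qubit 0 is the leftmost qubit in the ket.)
-0.5275|01⟩ + (0.8239 + 0.2074i)|11⟩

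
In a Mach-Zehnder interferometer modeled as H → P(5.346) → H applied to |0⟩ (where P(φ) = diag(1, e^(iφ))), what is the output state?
(0.796 - 0.4029i)|0⟩ + (0.204 + 0.4029i)|1⟩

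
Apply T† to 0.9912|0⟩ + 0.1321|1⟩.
0.9912|0⟩ + (0.09341 - 0.09341i)|1⟩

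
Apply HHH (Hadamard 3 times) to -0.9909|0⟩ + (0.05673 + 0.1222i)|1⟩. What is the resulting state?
(-0.6606 + 0.08641i)|0⟩ + (-0.7408 - 0.08641i)|1⟩

H² = I, so H^3 = H: a single Hadamard. With (a, b) = (-0.9909, (0.05673 + 0.1222i)), H gives ((a + b)/√2, (a − b)/√2) = ((-0.6606 + 0.08641i), (-0.7408 - 0.08641i)).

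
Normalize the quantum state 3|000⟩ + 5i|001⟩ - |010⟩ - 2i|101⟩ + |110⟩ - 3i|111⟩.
0.4286|000⟩ + 0.7143i|001⟩ - 0.1429|010⟩ - 0.2857i|101⟩ + 0.1429|110⟩ - 0.4286i|111⟩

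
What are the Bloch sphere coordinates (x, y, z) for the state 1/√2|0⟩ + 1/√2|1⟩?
(1, 0, 0)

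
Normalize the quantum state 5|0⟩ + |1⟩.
0.9806|0⟩ + 0.1961|1⟩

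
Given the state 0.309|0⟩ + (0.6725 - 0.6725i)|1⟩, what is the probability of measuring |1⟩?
0.9045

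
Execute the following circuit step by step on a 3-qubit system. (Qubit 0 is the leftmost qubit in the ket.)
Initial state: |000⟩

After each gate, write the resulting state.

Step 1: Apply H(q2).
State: 1/√2|000⟩ + 1/√2|001⟩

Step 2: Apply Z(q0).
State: 1/√2|000⟩ + 1/√2|001⟩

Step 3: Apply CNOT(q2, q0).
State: 1/√2|000⟩ + 1/√2|101⟩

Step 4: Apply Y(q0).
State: -(1/√2)i|001⟩ + (1/√2)i|100⟩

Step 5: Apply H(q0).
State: (1/2)i|000⟩ - (1/2)i|001⟩ - (1/2)i|100⟩ - (1/2)i|101⟩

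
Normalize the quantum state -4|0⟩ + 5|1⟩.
-0.6247|0⟩ + 0.7809|1⟩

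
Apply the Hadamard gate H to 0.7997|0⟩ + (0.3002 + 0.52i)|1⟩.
(0.7777 + 0.3677i)|0⟩ + (0.3532 - 0.3677i)|1⟩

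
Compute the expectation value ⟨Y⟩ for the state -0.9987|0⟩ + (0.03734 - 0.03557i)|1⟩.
0.07105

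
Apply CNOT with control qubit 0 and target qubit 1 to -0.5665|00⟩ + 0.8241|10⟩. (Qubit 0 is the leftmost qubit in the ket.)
-0.5665|00⟩ + 0.8241|11⟩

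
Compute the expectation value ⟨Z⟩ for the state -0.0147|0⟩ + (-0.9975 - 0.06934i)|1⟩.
-0.9996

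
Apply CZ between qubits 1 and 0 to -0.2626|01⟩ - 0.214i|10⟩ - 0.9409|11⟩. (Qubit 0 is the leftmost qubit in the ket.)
-0.2626|01⟩ - 0.214i|10⟩ + 0.9409|11⟩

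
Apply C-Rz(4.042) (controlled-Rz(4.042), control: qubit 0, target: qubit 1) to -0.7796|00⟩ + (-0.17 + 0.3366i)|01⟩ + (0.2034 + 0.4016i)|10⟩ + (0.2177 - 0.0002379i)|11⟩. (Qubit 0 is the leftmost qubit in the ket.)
-0.7796|00⟩ + (-0.17 + 0.3366i)|01⟩ + (0.2731 - 0.3579i)|10⟩ + (-0.09452 + 0.1961i)|11⟩

C-Rz(4.042) leaves the control-|0⟩ kets |00⟩, |01⟩ unchanged and applies Rz(4.042) to qubit 1 on the control-|1⟩ pair (|10⟩, |11⟩).
Rz(4.042) = [[e^(−iθ/2), 0], [0, e^(iθ/2)]] with e^(±iθ/2) = cos(θ/2) ± i·sin(θ/2); θ = 4.042, cos(θ/2) ≈ -0.435149, sin(θ/2) ≈ 0.900358.
With a = amp(|10⟩) = (0.2034 + 0.4016i) and b = amp(|11⟩) = (0.2177 - 0.0002379i):
new amp(|10⟩) = (-0.435149 - 0.900358i)·a = (0.2731 - 0.3579i)
new amp(|11⟩) = (-0.435149 + 0.900358i)·b = (-0.09452 + 0.1961i)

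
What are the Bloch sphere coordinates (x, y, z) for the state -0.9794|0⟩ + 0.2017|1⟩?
(-0.3951, 0, 0.9185)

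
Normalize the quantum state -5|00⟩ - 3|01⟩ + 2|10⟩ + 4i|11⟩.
-0.6804|00⟩ - 1/√6|01⟩ + 0.2722|10⟩ + 0.5443i|11⟩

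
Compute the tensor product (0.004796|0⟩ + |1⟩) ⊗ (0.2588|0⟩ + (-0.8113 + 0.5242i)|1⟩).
0.001241|00⟩ + (-0.003891 + 0.002514i)|01⟩ + 0.2588|10⟩ + (-0.8113 + 0.5242i)|11⟩

amp(|b₁b₂…⟩) = product of the factor amplitudes for bits b₁, b₂, …; only kets whose every factor amplitude is nonzero survive.
|00⟩: (0.004796)(0.2588) = 0.001241
|01⟩: (0.004796)(-0.8113 + 0.5242i) = (-0.003891 + 0.002514i)
|10⟩: (1)(0.2588) = 0.2588
|11⟩: (1)(-0.8113 + 0.5242i) = (-0.8113 + 0.5242i)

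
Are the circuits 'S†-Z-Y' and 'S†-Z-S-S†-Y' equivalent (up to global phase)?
Yes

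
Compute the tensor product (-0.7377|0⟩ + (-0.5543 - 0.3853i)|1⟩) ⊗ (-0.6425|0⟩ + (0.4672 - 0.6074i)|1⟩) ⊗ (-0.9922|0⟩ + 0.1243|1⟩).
-0.4703|000⟩ + 0.05891|001⟩ + (0.342 - 0.4446i)|010⟩ + (-0.04284 + 0.0557i)|011⟩ + (-0.3534 - 0.2456i)|100⟩ + (0.04427 + 0.03077i)|101⟩ + (0.4892 - 0.1554i)|110⟩ + (-0.06128 + 0.01947i)|111⟩

amp(|b₁b₂…⟩) = product of the factor amplitudes for bits b₁, b₂, …; only kets whose every factor amplitude is nonzero survive.
|000⟩: (-0.7377)(-0.6425)(-0.9922) = -0.4703
|001⟩: (-0.7377)(-0.6425)(0.1243) = 0.05891
|010⟩: (-0.7377)(0.4672 - 0.6074i)(-0.9922) = (0.342 - 0.4446i)
|011⟩: (-0.7377)(0.4672 - 0.6074i)(0.1243) = (-0.04284 + 0.0557i)
|100⟩: (-0.5543 - 0.3853i)(-0.6425)(-0.9922) = (-0.3534 - 0.2456i)
|101⟩: (-0.5543 - 0.3853i)(-0.6425)(0.1243) = (0.04427 + 0.03077i)
|110⟩: (-0.5543 - 0.3853i)(0.4672 - 0.6074i)(-0.9922) = (0.4892 - 0.1554i)
|111⟩: (-0.5543 - 0.3853i)(0.4672 - 0.6074i)(0.1243) = (-0.06128 + 0.01947i)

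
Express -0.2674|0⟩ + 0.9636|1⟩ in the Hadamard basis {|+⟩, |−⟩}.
0.4923|+⟩ - 0.8704|−⟩

With |ψ⟩ = α|0⟩ + β|1⟩, the Hadamard-basis coefficients are ⟨+|ψ⟩ = (α + β)/√2 and ⟨−|ψ⟩ = (α − β)/√2.
Here α = -0.2674, β = 0.9636: (α + β)/√2 = 0.4923, (α − β)/√2 = -0.8704.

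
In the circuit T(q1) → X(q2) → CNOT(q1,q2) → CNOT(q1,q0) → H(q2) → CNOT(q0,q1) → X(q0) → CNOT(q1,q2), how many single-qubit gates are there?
4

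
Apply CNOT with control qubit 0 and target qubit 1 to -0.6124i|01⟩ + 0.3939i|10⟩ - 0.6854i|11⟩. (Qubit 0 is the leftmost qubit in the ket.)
-0.6124i|01⟩ - 0.6854i|10⟩ + 0.3939i|11⟩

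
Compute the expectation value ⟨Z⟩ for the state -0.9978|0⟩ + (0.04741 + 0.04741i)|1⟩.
0.9911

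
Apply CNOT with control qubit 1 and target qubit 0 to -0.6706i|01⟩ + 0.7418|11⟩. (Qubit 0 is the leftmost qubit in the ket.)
0.7418|01⟩ - 0.6706i|11⟩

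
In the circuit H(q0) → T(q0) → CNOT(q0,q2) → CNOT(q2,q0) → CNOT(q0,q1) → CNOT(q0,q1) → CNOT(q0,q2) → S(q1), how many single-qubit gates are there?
3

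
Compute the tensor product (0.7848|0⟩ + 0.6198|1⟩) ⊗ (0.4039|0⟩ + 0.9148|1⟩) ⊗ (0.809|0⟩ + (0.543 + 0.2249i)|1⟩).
0.2564|000⟩ + (0.1721 + 0.07129i)|001⟩ + 0.5808|010⟩ + (0.3898 + 0.1615i)|011⟩ + 0.2025|100⟩ + (0.1359 + 0.0563i)|101⟩ + 0.4587|110⟩ + (0.3079 + 0.1275i)|111⟩

amp(|b₁b₂…⟩) = product of the factor amplitudes for bits b₁, b₂, …; only kets whose every factor amplitude is nonzero survive.
|000⟩: (0.7848)(0.4039)(0.809) = 0.2564
|001⟩: (0.7848)(0.4039)(0.543 + 0.2249i) = (0.1721 + 0.07129i)
|010⟩: (0.7848)(0.9148)(0.809) = 0.5808
|011⟩: (0.7848)(0.9148)(0.543 + 0.2249i) = (0.3898 + 0.1615i)
|100⟩: (0.6198)(0.4039)(0.809) = 0.2025
|101⟩: (0.6198)(0.4039)(0.543 + 0.2249i) = (0.1359 + 0.0563i)
|110⟩: (0.6198)(0.9148)(0.809) = 0.4587
|111⟩: (0.6198)(0.9148)(0.543 + 0.2249i) = (0.3079 + 0.1275i)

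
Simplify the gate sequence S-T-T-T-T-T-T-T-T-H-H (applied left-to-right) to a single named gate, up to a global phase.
S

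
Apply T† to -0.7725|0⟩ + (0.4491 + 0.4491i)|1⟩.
-0.7725|0⟩ + 0.6351|1⟩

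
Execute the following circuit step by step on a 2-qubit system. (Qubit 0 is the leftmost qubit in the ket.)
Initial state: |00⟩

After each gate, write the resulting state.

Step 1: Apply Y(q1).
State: i|01⟩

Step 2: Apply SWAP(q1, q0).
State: i|10⟩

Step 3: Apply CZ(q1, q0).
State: i|10⟩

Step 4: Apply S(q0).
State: -|10⟩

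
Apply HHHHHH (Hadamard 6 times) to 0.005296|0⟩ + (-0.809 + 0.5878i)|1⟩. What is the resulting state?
0.005296|0⟩ + (-0.809 + 0.5878i)|1⟩

H² = I, so an even number of Hadamards cancels: H^6 = I and the state is unchanged.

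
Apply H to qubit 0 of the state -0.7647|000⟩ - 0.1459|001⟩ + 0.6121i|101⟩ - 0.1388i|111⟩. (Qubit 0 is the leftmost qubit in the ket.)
-0.5407|000⟩ + (-0.1032 + 0.4328i)|001⟩ - 0.09815i|011⟩ - 0.5407|100⟩ + (-0.1032 - 0.4328i)|101⟩ + 0.09815i|111⟩

H on qubit 0 mixes each pair of kets that differ only in qubit 0: amplitudes (a, b) of (|…0…⟩, |…1…⟩) become ((a + b)/√2, (a − b)/√2). Kets absent from the input have amplitude 0.
(|000⟩, |100⟩): (a, b) = (-0.7647, 0) → (-0.5407, -0.5407)
(|001⟩, |101⟩): (a, b) = (-0.1459, 0.6121i) → ((-0.1032 + 0.4328i), (-0.1032 - 0.4328i))
(|011⟩, |111⟩): (a, b) = (0, -0.1388i) → (-0.09815i, 0.09815i)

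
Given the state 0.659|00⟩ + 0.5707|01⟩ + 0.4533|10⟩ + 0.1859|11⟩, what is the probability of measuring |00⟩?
0.4343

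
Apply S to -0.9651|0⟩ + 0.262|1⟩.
-0.9651|0⟩ + 0.262i|1⟩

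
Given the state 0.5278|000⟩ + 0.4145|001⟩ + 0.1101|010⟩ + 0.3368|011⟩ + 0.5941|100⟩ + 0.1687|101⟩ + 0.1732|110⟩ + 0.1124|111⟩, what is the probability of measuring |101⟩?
0.02846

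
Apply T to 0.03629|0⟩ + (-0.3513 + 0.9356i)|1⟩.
0.03629|0⟩ + (-0.91 + 0.4132i)|1⟩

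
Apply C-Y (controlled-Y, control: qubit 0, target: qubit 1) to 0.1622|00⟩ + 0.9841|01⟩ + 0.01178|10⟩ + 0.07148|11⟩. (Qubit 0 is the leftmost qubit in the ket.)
0.1622|00⟩ + 0.9841|01⟩ - 0.07148i|10⟩ + 0.01178i|11⟩

C-Y leaves the control-|0⟩ kets |00⟩, |01⟩ unchanged and applies Y to qubit 1 on the control-|1⟩ pair (|10⟩, |11⟩).
Y = [[0, -i], [i, 0]].
With a = amp(|10⟩) = 0.01178 and b = amp(|11⟩) = 0.07148:
new amp(|10⟩) = (-i)·b = -0.07148i
new amp(|11⟩) = (i)·a = 0.01178i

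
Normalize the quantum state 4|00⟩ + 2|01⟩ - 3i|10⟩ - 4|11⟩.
0.5963|00⟩ + 0.2981|01⟩ - (1/√5)i|10⟩ - 0.5963|11⟩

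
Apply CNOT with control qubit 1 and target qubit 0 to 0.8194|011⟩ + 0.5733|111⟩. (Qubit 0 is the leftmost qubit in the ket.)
0.5733|011⟩ + 0.8194|111⟩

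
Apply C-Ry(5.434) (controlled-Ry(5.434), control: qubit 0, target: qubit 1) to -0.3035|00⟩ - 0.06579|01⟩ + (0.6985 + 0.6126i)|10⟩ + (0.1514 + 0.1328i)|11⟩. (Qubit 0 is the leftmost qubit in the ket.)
-0.3035|00⟩ - 0.06579|01⟩ + (-0.6988 - 0.6129i)|10⟩ + (0.1498 + 0.1314i)|11⟩

C-Ry(5.434) leaves the control-|0⟩ kets |00⟩, |01⟩ unchanged and applies Ry(5.434) to qubit 1 on the control-|1⟩ pair (|10⟩, |11⟩).
Ry(5.434) = [[cos(θ/2), −sin(θ/2)], [sin(θ/2), cos(θ/2)]]; θ = 5.434, cos(θ/2) ≈ -0.911207, sin(θ/2) ≈ 0.41195.
With a = amp(|10⟩) = (0.6985 + 0.6126i) and b = amp(|11⟩) = (0.1514 + 0.1328i):
new amp(|10⟩) = (-0.911207)·a + (-0.41195)·b = (-0.6988 - 0.6129i)
new amp(|11⟩) = (0.41195)·a + (-0.911207)·b = (0.1498 + 0.1314i)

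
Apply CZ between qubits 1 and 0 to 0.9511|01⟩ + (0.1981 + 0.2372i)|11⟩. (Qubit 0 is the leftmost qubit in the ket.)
0.9511|01⟩ + (-0.1981 - 0.2372i)|11⟩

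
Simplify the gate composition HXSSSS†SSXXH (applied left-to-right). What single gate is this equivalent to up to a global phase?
Z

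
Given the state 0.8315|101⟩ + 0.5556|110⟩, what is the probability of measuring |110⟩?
0.3087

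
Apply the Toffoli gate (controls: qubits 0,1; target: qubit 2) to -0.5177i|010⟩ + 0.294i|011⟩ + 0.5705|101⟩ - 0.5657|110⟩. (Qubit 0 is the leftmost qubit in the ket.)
-0.5177i|010⟩ + 0.294i|011⟩ + 0.5705|101⟩ - 0.5657|111⟩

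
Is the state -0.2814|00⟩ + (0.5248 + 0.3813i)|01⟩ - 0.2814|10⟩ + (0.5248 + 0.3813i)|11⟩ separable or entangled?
Separable

Writing the state as a|00⟩ + b|01⟩ + c|10⟩ + d|11⟩, it is a product state iff ad − bc = 0.
Here (a, b, c, d) = (-0.2814, (0.5248 + 0.3813i), -0.2814, (0.5248 + 0.3813i)): ad − bc = (-0.2814)(0.5248 + 0.3813i) − (0.5248 + 0.3813i)(-0.2814) = 0, so the state is separable.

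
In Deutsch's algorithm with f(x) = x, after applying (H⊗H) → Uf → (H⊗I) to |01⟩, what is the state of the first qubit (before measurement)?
|1⟩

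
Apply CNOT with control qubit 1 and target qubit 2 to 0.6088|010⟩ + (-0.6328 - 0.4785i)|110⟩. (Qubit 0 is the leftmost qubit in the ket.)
0.6088|011⟩ + (-0.6328 - 0.4785i)|111⟩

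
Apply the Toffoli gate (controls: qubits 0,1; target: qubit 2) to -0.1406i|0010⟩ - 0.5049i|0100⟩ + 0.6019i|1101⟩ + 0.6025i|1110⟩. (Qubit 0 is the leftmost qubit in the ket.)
-0.1406i|0010⟩ - 0.5049i|0100⟩ + 0.6025i|1100⟩ + 0.6019i|1111⟩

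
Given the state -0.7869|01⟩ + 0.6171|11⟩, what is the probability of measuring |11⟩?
0.3808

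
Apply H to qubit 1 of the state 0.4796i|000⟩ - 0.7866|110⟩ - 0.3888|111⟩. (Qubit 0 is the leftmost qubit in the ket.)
0.3391i|000⟩ + 0.3391i|010⟩ - 0.5562|100⟩ - 0.2749|101⟩ + 0.5562|110⟩ + 0.2749|111⟩

H on qubit 1 mixes each pair of kets that differ only in qubit 1: amplitudes (a, b) of (|…0…⟩, |…1…⟩) become ((a + b)/√2, (a − b)/√2). Kets absent from the input have amplitude 0.
(|000⟩, |010⟩): (a, b) = (0.4796i, 0) → (0.3391i, 0.3391i)
(|100⟩, |110⟩): (a, b) = (0, -0.7866) → (-0.5562, 0.5562)
(|101⟩, |111⟩): (a, b) = (0, -0.3888) → (-0.2749, 0.2749)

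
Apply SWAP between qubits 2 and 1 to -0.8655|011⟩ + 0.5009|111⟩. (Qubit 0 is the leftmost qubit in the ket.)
-0.8655|011⟩ + 0.5009|111⟩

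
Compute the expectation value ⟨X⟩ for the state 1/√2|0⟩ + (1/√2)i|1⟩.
0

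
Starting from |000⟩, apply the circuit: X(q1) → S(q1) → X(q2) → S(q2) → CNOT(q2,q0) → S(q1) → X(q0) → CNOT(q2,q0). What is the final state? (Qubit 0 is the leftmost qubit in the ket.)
-i|111⟩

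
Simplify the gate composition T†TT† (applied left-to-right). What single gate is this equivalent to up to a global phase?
T†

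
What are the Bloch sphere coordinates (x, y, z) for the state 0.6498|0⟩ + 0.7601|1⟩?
(0.9878, 0, -0.1555)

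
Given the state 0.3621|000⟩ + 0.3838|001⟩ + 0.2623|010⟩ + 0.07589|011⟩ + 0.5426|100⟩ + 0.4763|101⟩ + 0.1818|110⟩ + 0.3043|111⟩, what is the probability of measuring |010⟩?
0.0688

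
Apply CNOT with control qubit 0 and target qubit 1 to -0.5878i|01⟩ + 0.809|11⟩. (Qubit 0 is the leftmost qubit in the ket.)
-0.5878i|01⟩ + 0.809|10⟩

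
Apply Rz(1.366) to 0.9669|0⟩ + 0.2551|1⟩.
(0.75 - 0.6102i)|0⟩ + (0.1979 + 0.161i)|1⟩

Rz(1.366) = [[e^(−iθ/2), 0], [0, e^(iθ/2)]] with e^(±iθ/2) = cos(θ/2) ± i·sin(θ/2); θ = 1.366, cos(θ/2) ≈ 0.775683, sin(θ/2) ≈ 0.631123.
With a = amp(|0⟩) = 0.9669 and b = amp(|1⟩) = 0.2551:
new amp(|0⟩) = (0.775683 - 0.631123i)·a = (0.75 - 0.6102i)
new amp(|1⟩) = (0.775683 + 0.631123i)·b = (0.1979 + 0.161i)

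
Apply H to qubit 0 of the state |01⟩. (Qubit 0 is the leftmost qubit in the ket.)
1/√2|01⟩ + 1/√2|11⟩

H on qubit 0 mixes each pair of kets that differ only in qubit 0: amplitudes (a, b) of (|…0…⟩, |…1…⟩) become ((a + b)/√2, (a − b)/√2). Kets absent from the input have amplitude 0.
(|01⟩, |11⟩): (a, b) = (1, 0) → (1/√2, 1/√2)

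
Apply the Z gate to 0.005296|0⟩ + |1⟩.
0.005296|0⟩ - |1⟩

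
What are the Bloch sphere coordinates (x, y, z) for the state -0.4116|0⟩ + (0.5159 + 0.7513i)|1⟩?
(-0.4247, -0.6185, -0.6612)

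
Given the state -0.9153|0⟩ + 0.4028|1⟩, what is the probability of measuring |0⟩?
0.8378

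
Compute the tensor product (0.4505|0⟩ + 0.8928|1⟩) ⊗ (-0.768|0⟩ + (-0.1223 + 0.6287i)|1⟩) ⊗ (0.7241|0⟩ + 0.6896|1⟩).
-0.2505|000⟩ - 0.2386|001⟩ + (-0.0399 + 0.2051i)|010⟩ + (-0.03799 + 0.1953i)|011⟩ - 0.4965|100⟩ - 0.4728|101⟩ + (-0.07906 + 0.4064i)|110⟩ + (-0.0753 + 0.3871i)|111⟩

amp(|b₁b₂…⟩) = product of the factor amplitudes for bits b₁, b₂, …; only kets whose every factor amplitude is nonzero survive.
|000⟩: (0.4505)(-0.768)(0.7241) = -0.2505
|001⟩: (0.4505)(-0.768)(0.6896) = -0.2386
|010⟩: (0.4505)(-0.1223 + 0.6287i)(0.7241) = (-0.0399 + 0.2051i)
|011⟩: (0.4505)(-0.1223 + 0.6287i)(0.6896) = (-0.03799 + 0.1953i)
|100⟩: (0.8928)(-0.768)(0.7241) = -0.4965
|101⟩: (0.8928)(-0.768)(0.6896) = -0.4728
|110⟩: (0.8928)(-0.1223 + 0.6287i)(0.7241) = (-0.07906 + 0.4064i)
|111⟩: (0.8928)(-0.1223 + 0.6287i)(0.6896) = (-0.0753 + 0.3871i)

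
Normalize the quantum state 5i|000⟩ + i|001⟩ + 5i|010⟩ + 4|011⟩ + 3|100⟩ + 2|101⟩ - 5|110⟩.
0.488i|000⟩ + 0.09759i|001⟩ + 0.488i|010⟩ + 0.3904|011⟩ + 0.2928|100⟩ + 0.1952|101⟩ - 0.488|110⟩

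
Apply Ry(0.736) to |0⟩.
0.933|0⟩ + 0.3598|1⟩

Ry(0.736) = [[cos(θ/2), −sin(θ/2)], [sin(θ/2), cos(θ/2)]]; θ = 0.736, cos(θ/2) ≈ 0.933049, sin(θ/2) ≈ 0.35975.
With a = amp(|0⟩) = 1 and b = amp(|1⟩) = 0:
new amp(|0⟩) = (0.933049)·a + (-0.35975)·b = 0.933
new amp(|1⟩) = (0.35975)·a + (0.933049)·b = 0.3598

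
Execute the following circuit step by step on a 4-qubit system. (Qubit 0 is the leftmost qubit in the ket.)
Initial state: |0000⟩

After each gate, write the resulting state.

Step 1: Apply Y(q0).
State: i|1000⟩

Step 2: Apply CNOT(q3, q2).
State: i|1000⟩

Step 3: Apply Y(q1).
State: -|1100⟩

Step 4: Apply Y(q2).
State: -i|1110⟩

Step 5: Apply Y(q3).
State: |1111⟩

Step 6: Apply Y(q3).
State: -i|1110⟩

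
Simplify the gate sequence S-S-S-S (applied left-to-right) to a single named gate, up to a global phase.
I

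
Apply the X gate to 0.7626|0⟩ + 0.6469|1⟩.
0.6469|0⟩ + 0.7626|1⟩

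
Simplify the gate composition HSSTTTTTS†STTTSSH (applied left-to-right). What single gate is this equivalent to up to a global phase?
I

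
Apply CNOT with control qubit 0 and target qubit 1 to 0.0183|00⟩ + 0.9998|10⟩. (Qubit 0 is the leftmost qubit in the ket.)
0.0183|00⟩ + 0.9998|11⟩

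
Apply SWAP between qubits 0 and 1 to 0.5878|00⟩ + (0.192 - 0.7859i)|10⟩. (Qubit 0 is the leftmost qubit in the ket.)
0.5878|00⟩ + (0.192 - 0.7859i)|01⟩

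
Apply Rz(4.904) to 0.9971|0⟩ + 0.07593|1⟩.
(-0.7693 - 0.6344i)|0⟩ + (-0.05858 + 0.04831i)|1⟩

Rz(4.904) = [[e^(−iθ/2), 0], [0, e^(iθ/2)]] with e^(±iθ/2) = cos(θ/2) ± i·sin(θ/2); θ = 4.904, cos(θ/2) ≈ -0.771505, sin(θ/2) ≈ 0.636223.
With a = amp(|0⟩) = 0.9971 and b = amp(|1⟩) = 0.07593:
new amp(|0⟩) = (-0.771505 - 0.636223i)·a = (-0.7693 - 0.6344i)
new amp(|1⟩) = (-0.771505 + 0.636223i)·b = (-0.05858 + 0.04831i)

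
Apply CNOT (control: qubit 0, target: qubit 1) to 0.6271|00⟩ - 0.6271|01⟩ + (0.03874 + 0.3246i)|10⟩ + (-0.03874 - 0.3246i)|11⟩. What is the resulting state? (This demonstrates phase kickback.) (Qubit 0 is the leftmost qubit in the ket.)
0.6271|00⟩ - 0.6271|01⟩ + (-0.03874 - 0.3246i)|10⟩ + (0.03874 + 0.3246i)|11⟩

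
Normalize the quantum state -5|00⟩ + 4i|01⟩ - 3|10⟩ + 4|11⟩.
-0.6155|00⟩ + 0.4924i|01⟩ - 0.3693|10⟩ + 0.4924|11⟩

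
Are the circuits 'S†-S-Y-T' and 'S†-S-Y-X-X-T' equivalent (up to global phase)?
Yes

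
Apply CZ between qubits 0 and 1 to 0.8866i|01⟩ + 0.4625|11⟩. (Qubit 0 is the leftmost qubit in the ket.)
0.8866i|01⟩ - 0.4625|11⟩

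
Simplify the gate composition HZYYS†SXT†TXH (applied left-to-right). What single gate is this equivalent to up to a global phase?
X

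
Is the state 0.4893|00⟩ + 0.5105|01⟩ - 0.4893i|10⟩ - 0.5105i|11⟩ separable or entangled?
Separable

Writing the state as a|00⟩ + b|01⟩ + c|10⟩ + d|11⟩, it is a product state iff ad − bc = 0.
Here (a, b, c, d) = (0.4893, 0.5105, -0.4893i, -0.5105i): ad − bc = (0.4893)(-0.5105i) − (0.5105)(-0.4893i) = 0, so the state is separable.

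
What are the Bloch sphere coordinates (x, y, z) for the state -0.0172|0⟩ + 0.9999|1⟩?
(-0.0344, 0, -0.9995)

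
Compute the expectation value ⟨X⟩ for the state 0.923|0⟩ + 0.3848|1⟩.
0.7103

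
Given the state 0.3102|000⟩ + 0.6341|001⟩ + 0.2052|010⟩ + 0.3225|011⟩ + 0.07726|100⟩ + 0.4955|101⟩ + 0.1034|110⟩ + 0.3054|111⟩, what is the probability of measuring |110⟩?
0.01069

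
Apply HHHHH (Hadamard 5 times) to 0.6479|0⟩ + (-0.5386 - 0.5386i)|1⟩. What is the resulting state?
(0.07729 - 0.3808i)|0⟩ + (0.839 + 0.3808i)|1⟩

H² = I, so H^5 = H: a single Hadamard. With (a, b) = (0.6479, (-0.5386 - 0.5386i)), H gives ((a + b)/√2, (a − b)/√2) = ((0.07729 - 0.3808i), (0.839 + 0.3808i)).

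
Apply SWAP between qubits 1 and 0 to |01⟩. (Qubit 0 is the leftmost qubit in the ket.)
|10⟩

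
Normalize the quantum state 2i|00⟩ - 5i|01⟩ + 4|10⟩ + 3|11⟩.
0.2722i|00⟩ - 0.6804i|01⟩ + 0.5443|10⟩ + 1/√6|11⟩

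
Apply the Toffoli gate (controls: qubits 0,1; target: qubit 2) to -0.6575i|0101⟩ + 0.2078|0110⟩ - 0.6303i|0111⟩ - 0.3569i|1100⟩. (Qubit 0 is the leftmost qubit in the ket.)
-0.6575i|0101⟩ + 0.2078|0110⟩ - 0.6303i|0111⟩ - 0.3569i|1110⟩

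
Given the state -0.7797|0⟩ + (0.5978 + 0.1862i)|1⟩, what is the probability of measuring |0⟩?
0.6079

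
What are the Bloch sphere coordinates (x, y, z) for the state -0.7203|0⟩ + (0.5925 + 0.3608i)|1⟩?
(-0.8536, -0.5198, 0.0376)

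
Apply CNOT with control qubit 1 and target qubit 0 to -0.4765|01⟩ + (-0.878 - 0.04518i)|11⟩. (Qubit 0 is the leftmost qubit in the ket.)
(-0.878 - 0.04518i)|01⟩ - 0.4765|11⟩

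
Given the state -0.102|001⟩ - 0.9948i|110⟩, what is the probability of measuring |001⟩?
0.0104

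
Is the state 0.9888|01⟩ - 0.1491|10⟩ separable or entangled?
Entangled

Writing the state as a|00⟩ + b|01⟩ + c|10⟩ + d|11⟩, it is a product state iff ad − bc = 0.
Here (a, b, c, d) = (0, 0.9888, -0.1491, 0): ad − bc = (0)(0) − (0.9888)(-0.1491) = 0.1474 ≠ 0, so the state is entangled.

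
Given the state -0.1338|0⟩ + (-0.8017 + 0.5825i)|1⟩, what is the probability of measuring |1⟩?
0.982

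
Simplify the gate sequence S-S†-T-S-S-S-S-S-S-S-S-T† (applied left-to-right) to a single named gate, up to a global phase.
I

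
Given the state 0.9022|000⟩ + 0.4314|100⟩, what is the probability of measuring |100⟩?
0.1861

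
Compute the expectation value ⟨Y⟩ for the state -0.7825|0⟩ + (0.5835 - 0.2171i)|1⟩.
0.3398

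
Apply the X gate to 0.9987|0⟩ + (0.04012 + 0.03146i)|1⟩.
(0.04012 + 0.03146i)|0⟩ + 0.9987|1⟩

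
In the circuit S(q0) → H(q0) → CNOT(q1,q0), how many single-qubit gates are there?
2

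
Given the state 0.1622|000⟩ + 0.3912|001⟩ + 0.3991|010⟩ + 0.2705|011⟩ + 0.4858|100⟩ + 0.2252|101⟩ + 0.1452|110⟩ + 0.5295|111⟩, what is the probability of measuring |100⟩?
0.236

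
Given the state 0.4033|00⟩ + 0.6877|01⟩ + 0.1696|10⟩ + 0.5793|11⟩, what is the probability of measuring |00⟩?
0.1627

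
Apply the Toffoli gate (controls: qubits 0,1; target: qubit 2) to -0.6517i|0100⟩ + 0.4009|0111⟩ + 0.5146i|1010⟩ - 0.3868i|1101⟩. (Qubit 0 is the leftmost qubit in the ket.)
-0.6517i|0100⟩ + 0.4009|0111⟩ + 0.5146i|1010⟩ - 0.3868i|1111⟩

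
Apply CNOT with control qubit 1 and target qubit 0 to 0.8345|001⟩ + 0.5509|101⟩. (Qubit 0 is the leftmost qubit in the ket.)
0.8345|001⟩ + 0.5509|101⟩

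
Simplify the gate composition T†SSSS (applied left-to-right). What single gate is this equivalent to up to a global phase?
T†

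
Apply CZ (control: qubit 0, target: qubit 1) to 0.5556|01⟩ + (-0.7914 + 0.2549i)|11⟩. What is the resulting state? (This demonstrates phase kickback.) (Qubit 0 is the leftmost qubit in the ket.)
0.5556|01⟩ + (0.7914 - 0.2549i)|11⟩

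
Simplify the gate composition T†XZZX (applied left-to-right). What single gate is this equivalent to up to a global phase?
T†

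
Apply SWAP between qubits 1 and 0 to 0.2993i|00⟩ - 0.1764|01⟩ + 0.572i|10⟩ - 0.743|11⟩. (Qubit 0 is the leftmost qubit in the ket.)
0.2993i|00⟩ + 0.572i|01⟩ - 0.1764|10⟩ - 0.743|11⟩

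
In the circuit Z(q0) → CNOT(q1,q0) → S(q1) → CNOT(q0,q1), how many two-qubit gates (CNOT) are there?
2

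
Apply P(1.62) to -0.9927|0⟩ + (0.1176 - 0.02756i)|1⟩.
-0.9927|0⟩ + (0.02174 + 0.1188i)|1⟩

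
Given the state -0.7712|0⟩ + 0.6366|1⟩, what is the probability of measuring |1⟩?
0.4053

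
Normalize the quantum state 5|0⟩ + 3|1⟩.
0.8575|0⟩ + 0.5145|1⟩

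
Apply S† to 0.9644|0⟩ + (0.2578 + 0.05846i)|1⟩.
0.9644|0⟩ + (0.05846 - 0.2578i)|1⟩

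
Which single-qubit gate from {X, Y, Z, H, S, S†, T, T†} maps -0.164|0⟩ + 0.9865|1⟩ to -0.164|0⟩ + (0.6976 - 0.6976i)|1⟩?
T†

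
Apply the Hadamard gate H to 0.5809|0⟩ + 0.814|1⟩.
0.9863|0⟩ - 0.1648|1⟩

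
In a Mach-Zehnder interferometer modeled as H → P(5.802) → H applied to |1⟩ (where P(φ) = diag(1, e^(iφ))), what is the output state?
(0.05678 + 0.2314i)|0⟩ + (0.9432 - 0.2314i)|1⟩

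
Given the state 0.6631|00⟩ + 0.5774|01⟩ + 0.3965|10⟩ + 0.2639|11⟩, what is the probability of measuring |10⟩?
0.1572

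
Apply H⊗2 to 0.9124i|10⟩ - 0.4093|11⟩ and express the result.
(-0.2047 + 0.4562i)|00⟩ + (0.2047 + 0.4562i)|01⟩ + (0.2047 - 0.4562i)|10⟩ + (-0.2047 - 0.4562i)|11⟩

H⊗2 gives amp(|y⟩) = (1/2) Σ_x (−1)^(x·y) amp(|x⟩), where x·y is the number of positions in which both x and y have a 1.
|00⟩: (0.9124i - 0.4093)/2 = (-0.2047 + 0.4562i)
|01⟩: (0.9124i + 0.4093)/2 = (0.2047 + 0.4562i)
|10⟩: (-0.9124i + 0.4093)/2 = (0.2047 - 0.4562i)
|11⟩: (-0.9124i - 0.4093)/2 = (-0.2047 - 0.4562i)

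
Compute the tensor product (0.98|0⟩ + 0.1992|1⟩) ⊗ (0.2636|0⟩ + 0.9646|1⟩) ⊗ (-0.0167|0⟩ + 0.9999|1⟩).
-0.004314|000⟩ + 0.2583|001⟩ - 0.01579|010⟩ + 0.9452|011⟩ - 0.0008769|100⟩ + 0.0525|101⟩ - 0.003209|110⟩ + 0.1921|111⟩

amp(|b₁b₂…⟩) = product of the factor amplitudes for bits b₁, b₂, …; only kets whose every factor amplitude is nonzero survive.
|000⟩: (0.98)(0.2636)(-0.0167) = -0.004314
|001⟩: (0.98)(0.2636)(0.9999) = 0.2583
|010⟩: (0.98)(0.9646)(-0.0167) = -0.01579
|011⟩: (0.98)(0.9646)(0.9999) = 0.9452
|100⟩: (0.1992)(0.2636)(-0.0167) = -0.0008769
|101⟩: (0.1992)(0.2636)(0.9999) = 0.0525
|110⟩: (0.1992)(0.9646)(-0.0167) = -0.003209
|111⟩: (0.1992)(0.9646)(0.9999) = 0.1921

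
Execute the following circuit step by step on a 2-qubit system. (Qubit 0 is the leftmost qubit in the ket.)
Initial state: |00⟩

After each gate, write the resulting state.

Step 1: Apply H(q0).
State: 1/√2|00⟩ + 1/√2|10⟩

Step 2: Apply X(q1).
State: 1/√2|01⟩ + 1/√2|11⟩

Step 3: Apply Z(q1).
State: -1/√2|01⟩ - 1/√2|11⟩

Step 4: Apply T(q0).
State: -1/√2|01⟩ + (-1/2 - (1/2)i)|11⟩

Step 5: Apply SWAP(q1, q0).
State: -1/√2|10⟩ + (-1/2 - (1/2)i)|11⟩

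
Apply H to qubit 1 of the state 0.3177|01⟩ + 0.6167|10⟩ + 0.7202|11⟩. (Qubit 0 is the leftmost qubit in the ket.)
0.2246|00⟩ - 0.2246|01⟩ + 0.9453|10⟩ - 0.07319|11⟩

H on qubit 1 mixes each pair of kets that differ only in qubit 1: amplitudes (a, b) of (|…0…⟩, |…1…⟩) become ((a + b)/√2, (a − b)/√2). Kets absent from the input have amplitude 0.
(|00⟩, |01⟩): (a, b) = (0, 0.3177) → (0.2246, -0.2246)
(|10⟩, |11⟩): (a, b) = (0.6167, 0.7202) → (0.9453, -0.07319)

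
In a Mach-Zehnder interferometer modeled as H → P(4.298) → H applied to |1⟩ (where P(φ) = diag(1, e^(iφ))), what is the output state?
(0.7013 + 0.4577i)|0⟩ + (0.2987 - 0.4577i)|1⟩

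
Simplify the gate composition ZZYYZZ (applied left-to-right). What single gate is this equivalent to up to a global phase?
I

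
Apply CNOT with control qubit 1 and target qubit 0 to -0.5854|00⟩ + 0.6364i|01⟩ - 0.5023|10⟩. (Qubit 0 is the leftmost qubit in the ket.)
-0.5854|00⟩ - 0.5023|10⟩ + 0.6364i|11⟩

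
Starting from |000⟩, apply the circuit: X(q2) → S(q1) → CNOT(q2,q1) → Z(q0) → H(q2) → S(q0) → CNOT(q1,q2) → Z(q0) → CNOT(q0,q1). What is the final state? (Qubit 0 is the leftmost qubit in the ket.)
-1/√2|010⟩ + 1/√2|011⟩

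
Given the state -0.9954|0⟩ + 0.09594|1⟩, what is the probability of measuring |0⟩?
0.9908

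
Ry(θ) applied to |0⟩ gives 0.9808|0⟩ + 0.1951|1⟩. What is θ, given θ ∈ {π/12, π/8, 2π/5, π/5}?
π/8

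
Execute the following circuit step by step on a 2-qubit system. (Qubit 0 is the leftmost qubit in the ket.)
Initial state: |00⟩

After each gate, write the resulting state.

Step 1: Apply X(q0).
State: |10⟩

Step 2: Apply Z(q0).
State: -|10⟩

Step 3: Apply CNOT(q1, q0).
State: -|10⟩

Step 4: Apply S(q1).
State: -|10⟩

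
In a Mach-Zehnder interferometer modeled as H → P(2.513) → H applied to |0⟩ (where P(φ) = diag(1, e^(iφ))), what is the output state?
(0.09557 + 0.294i)|0⟩ + (0.9044 - 0.294i)|1⟩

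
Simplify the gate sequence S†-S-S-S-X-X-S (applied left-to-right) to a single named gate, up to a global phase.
S†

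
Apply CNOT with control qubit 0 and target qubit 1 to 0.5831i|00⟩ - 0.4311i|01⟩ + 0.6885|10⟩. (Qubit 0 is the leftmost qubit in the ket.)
0.5831i|00⟩ - 0.4311i|01⟩ + 0.6885|11⟩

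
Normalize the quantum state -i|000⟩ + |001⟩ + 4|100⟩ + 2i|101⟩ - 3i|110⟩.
-0.1796i|000⟩ + 0.1796|001⟩ + 0.7184|100⟩ + 0.3592i|101⟩ - 0.5388i|110⟩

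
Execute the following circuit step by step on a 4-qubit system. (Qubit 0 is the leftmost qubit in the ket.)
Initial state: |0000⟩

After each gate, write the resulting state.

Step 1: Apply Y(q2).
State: i|0010⟩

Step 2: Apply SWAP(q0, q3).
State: i|0010⟩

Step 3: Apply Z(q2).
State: -i|0010⟩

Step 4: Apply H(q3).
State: -(1/√2)i|0010⟩ - (1/√2)i|0011⟩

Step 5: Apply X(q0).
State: -(1/√2)i|1010⟩ - (1/√2)i|1011⟩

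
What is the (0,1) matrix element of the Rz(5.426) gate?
0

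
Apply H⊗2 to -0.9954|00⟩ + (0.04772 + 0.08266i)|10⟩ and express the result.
(-0.4738 + 0.04133i)|00⟩ + (-0.4738 + 0.04133i)|01⟩ + (-0.5216 - 0.04133i)|10⟩ + (-0.5216 - 0.04133i)|11⟩

H⊗2 gives amp(|y⟩) = (1/2) Σ_x (−1)^(x·y) amp(|x⟩), where x·y is the number of positions in which both x and y have a 1.
|00⟩: (-0.9954 + (0.04772 + 0.08266i))/2 = (-0.4738 + 0.04133i)
|01⟩: (-0.9954 + (0.04772 + 0.08266i))/2 = (-0.4738 + 0.04133i)
|10⟩: (-0.9954 - (0.04772 + 0.08266i))/2 = (-0.5216 - 0.04133i)
|11⟩: (-0.9954 - (0.04772 + 0.08266i))/2 = (-0.5216 - 0.04133i)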